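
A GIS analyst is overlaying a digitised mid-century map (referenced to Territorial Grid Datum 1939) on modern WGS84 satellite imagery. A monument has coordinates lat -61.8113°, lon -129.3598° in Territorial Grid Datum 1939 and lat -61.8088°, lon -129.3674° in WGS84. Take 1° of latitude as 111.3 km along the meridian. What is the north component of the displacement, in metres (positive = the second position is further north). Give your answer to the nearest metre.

Δφ = -61.8088° − -61.8113° = +0.0025°; Δλ = -129.3674° − -129.3598° = -0.0076°.
ΔN = Δφ × 111300 = 278.3 m; ΔE = Δλ × 111300 × cos(-61.8113°) = -0.0076 × 111300 × 0.472377 = -399.6 m.

ΔN = 278 m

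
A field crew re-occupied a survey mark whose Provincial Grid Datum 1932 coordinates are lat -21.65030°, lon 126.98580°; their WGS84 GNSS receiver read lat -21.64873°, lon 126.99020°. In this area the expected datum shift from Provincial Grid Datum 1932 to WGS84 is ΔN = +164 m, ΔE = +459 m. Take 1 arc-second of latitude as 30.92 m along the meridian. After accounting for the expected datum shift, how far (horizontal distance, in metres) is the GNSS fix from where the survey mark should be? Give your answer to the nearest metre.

11 m

Observed coordinate differences: Δφ = +0.00157°, Δλ = +0.00440°.
Converting to metres (1° lat = 111312 m, cos φ = 0.929453): observed ΔN = 174.8 m, observed ΔE = 455.2 m.
Subtracting the expected shift leaves a residual of 174.8 − (164) = 10.8 m north and 455.2 − (459) = -3.8 m east.
Residual distance = √(10.8² + (-3.8)²) = 11.4 m.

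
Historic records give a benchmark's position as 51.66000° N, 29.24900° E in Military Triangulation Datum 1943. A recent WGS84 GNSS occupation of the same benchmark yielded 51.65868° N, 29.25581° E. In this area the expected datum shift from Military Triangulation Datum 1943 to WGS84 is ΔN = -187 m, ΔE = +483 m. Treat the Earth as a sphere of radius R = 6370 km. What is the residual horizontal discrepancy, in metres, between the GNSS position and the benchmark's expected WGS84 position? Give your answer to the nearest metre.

Observed coordinate differences: Δφ = -0.00132°, Δλ = +0.00681°.
Converting to metres (1° lat = 111177 m, cos φ = 0.620327): observed ΔN = -146.8 m, observed ΔE = 469.7 m.
Subtracting the expected shift leaves a residual of -146.8 − (-187) = 40.2 m north and 469.7 − (483) = -13.3 m east.
Residual distance = √(40.2² + (-13.3)²) = 42.4 m.

42 m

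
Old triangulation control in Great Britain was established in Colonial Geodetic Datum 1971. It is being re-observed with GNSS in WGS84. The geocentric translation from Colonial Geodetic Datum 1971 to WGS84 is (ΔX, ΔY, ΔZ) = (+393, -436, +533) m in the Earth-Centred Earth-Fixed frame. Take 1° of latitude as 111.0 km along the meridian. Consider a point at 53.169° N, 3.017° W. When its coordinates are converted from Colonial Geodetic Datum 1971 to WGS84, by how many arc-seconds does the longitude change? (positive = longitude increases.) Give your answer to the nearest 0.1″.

Δλ = -22.4″

sin φ = 0.800407, cos φ = 0.599457, sin λ = -0.052632, cos λ = 0.998614.
East component: ΔE = −sin λ·ΔX + cos λ·ΔY = −(-0.052632)(393) + (0.998614)(-436) = -414.71 m.
1° of latitude spans 111000 m; at latitude φ, 1° of longitude spans that × cos φ = 66539.7 m, so Δλ = -414.71 / 66539.7 × 3600 = -22.437″.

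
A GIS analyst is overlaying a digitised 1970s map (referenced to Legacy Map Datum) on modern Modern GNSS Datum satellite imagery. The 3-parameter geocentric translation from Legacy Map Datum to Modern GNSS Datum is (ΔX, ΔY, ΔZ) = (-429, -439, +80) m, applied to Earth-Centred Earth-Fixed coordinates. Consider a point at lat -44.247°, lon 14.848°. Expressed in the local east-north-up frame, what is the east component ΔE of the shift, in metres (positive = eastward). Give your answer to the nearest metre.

ΔE = -314 m

The local east axis at (φ, λ) is (−sin λ, cos λ, 0), so ΔE = −sin(14.848°)·(-429) + cos(14.848°)·(-439) = -314.41 m.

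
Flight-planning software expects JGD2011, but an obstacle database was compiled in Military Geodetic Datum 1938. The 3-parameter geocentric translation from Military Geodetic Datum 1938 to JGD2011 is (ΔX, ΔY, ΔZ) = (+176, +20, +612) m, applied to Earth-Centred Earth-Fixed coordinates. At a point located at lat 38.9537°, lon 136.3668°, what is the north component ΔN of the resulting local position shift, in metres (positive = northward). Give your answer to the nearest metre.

The local north axis is (−sin φ cos λ, −sin φ sin λ, cos φ), giving ΔN = 80.085 − 8.676 + 475.924 = 547.33 m.

ΔN = 547 m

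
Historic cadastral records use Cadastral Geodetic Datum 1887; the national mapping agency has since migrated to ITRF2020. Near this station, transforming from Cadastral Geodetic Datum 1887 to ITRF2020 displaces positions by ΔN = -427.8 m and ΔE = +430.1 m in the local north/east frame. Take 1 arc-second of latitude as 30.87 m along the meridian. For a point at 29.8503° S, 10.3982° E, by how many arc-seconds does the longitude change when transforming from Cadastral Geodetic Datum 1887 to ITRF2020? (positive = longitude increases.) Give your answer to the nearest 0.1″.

Δλ = 16.1″

At latitude -29.8503°, cos φ = 0.867329.
1″ of longitude at this latitude = 30.87 × cos φ = 26.7744 m, so Δλ = 430.1 / 26.7744 = 16.064″.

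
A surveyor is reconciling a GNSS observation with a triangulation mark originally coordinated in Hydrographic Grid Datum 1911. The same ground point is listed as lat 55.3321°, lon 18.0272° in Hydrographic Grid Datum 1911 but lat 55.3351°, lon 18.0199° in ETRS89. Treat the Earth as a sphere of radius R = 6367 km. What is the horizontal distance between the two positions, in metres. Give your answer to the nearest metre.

569 m

Δφ = 55.3351° − 55.3321° = +0.0030°; Δλ = 18.0199° − 18.0272° = -0.0073°.
1° along a meridian = πR/180 = 111125 m.
ΔN = Δφ × 111125 = 333.4 m; ΔE = Δλ × 111125 × cos(55.3321°) = -0.0073 × 111125 × 0.568819 = -461.4 m.
Distance = √(ΔE² + ΔN²) = √((-461.4)² + 333.4²) = 569.3 m.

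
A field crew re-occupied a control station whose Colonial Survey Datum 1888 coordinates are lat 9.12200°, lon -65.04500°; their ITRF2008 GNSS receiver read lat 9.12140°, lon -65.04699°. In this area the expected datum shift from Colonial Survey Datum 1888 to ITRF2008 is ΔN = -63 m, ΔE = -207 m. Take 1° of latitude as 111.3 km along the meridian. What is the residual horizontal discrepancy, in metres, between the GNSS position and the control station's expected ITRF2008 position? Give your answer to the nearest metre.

12 m

Observed coordinate differences: Δφ = -0.00060°, Δλ = -0.00199°.
Converting to metres (1° lat = 111300 m, cos φ = 0.987353): observed ΔN = -66.8 m, observed ΔE = -218.7 m.
Subtracting the expected shift leaves a residual of -66.8 − (-63) = -3.8 m north and -218.7 − (-207) = -11.7 m east.
Residual distance = √((-3.8)² + (-11.7)²) = 12.3 m.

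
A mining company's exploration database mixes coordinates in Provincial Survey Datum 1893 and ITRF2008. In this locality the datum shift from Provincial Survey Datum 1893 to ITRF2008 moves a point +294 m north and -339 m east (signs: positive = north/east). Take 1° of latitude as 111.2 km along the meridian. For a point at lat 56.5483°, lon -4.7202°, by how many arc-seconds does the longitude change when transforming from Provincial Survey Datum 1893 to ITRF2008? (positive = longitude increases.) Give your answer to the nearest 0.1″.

At latitude 56.5483°, cos φ = 0.551234.
1° of longitude at this latitude = 111.2 × cos φ = 61.30 km, so Δλ = -339.0 / 61297.2 = -0.0055304° = -19.910″.

Δλ = -19.9″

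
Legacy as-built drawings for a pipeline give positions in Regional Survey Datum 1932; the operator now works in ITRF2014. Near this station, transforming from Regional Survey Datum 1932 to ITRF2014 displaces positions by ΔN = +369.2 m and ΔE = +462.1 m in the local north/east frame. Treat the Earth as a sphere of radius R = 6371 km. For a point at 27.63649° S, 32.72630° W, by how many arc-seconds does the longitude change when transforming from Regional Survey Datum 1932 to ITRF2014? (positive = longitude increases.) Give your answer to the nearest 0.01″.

At latitude -27.63649°, cos φ = 0.885908.
One radian of longitude at latitude φ spans R cos φ, so Δλ = ΔE / (R cos φ) = 462.1 / (6371000 × 0.885908) = 8.1873e-05 rad = 16.887″.

Δλ = 16.89″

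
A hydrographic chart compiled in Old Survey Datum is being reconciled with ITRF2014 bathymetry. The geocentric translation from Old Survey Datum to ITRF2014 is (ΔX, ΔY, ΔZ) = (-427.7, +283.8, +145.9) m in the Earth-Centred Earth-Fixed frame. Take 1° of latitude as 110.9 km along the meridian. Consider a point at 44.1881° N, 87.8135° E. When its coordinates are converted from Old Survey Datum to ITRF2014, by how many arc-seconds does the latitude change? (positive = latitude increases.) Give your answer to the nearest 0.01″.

Δφ = -2.65″

sin φ = 0.697016, cos φ = 0.717055, sin λ = 0.999272, cos λ = 0.038152.
North component: ΔN = −sin φ cos λ·ΔX − sin φ sin λ·ΔY + cos φ·ΔZ = −(0.697016)(0.038152)(-427.7) − (0.697016)(0.999272)(283.8) + (0.717055)(145.9) = -81.68 m.
1° of latitude spans 110900 m, so Δφ = -81.68 / 110900 × 3600 = -2.651″.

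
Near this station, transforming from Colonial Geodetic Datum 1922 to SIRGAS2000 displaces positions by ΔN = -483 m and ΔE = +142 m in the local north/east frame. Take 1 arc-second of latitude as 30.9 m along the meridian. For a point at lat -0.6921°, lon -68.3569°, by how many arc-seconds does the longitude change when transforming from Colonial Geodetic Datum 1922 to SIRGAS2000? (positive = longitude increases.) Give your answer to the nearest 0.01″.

At latitude -0.6921°, cos φ = 0.999927.
1″ of longitude at this latitude = 30.90 × cos φ = 30.8977 m, so Δλ = 142.0 / 30.8977 = 4.596″.

Δλ = 4.60″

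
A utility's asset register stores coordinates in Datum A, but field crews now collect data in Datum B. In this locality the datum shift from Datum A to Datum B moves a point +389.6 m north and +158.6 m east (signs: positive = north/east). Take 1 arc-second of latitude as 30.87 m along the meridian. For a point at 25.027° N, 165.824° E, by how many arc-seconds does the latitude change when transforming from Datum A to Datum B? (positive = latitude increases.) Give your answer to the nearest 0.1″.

Δφ = 12.6″

1″ of latitude = 30.87 m, so Δφ = 389.6 / 30.87 = 12.621″.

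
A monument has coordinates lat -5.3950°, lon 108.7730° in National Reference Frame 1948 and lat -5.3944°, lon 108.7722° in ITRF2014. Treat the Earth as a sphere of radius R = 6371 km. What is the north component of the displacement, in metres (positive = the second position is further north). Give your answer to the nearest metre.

Δφ = -5.3944° − -5.3950° = +0.0006°; Δλ = 108.7722° − 108.7730° = -0.0008°.
1° along a meridian = πR/180 = 111195 m.
ΔN = Δφ × 111195 = 66.7 m; ΔE = Δλ × 111195 × cos(-5.3950°) = -0.0008 × 111195 × 0.995570 = -88.6 m.

ΔN = 67 m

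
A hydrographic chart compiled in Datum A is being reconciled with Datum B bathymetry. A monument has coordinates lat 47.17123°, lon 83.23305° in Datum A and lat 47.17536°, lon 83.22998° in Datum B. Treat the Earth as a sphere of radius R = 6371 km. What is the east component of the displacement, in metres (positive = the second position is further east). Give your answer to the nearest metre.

Δφ = 47.17536° − 47.17123° = +0.00413°; Δλ = 83.22998° − 83.23305° = -0.00307°.
1° along a meridian = πR/180 = 111195 m.
ΔN = Δφ × 111195 = 459.2 m; ΔE = Δλ × 111195 × cos(47.17123°) = -0.00307 × 111195 × 0.679810 = -232.1 m.

ΔE = -232 m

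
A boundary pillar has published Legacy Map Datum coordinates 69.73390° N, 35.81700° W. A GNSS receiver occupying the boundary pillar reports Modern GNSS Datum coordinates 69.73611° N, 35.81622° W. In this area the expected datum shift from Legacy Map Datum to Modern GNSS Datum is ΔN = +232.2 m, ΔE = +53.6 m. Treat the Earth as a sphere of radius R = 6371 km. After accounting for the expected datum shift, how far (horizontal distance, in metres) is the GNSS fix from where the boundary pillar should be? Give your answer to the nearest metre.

27 m

Observed coordinate differences: Δφ = +0.00221°, Δλ = +0.00078°.
Converting to metres (1° lat = 111195 m, cos φ = 0.346381): observed ΔN = 245.7 m, observed ΔE = 30.0 m.
Subtracting the expected shift leaves a residual of 245.7 − (232.2) = 13.5 m north and 30.0 − (53.6) = -23.6 m east.
Residual distance = √(13.5² + (-23.6)²) = 27.2 m.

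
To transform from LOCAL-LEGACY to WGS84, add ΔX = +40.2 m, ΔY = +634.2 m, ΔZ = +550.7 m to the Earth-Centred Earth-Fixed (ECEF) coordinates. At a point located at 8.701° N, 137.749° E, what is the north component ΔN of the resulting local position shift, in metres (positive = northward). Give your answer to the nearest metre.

The local north axis is (−sin φ cos λ, −sin φ sin λ, cos φ), giving ΔN = 4.501 − 64.508 + 544.362 = 484.36 m.

ΔN = 484 m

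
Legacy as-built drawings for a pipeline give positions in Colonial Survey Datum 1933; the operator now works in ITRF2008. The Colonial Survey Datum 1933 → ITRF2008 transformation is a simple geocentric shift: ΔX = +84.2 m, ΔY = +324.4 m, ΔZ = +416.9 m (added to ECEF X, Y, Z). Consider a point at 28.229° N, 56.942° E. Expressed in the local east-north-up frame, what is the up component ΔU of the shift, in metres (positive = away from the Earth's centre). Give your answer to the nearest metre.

ΔU = 477 m

The local up (radial) axis is (cos φ cos λ, cos φ sin λ, sin φ), giving ΔU = 40.467 + 239.549 + 197.192 = 477.21 m.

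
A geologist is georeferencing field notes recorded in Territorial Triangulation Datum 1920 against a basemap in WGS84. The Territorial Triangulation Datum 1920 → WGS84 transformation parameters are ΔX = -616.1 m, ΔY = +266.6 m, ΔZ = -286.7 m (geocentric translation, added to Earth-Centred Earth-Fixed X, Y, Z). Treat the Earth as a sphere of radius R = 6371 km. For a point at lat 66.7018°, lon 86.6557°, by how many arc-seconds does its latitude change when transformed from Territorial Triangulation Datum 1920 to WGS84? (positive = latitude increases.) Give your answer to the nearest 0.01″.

Δφ = -10.52″

sin φ = 0.918459, cos φ = 0.395517, sin λ = 0.998297, cos λ = 0.058336.
North component: ΔN = −sin φ cos λ·ΔX − sin φ sin λ·ΔY + cos φ·ΔZ = −(0.918459)(0.058336)(-616.1) − (0.918459)(0.998297)(266.6) + (0.395517)(-286.7) = -324.83 m.
1° of latitude spans πR/180 = 111195 m, so Δφ = -324.83 / 111195 × 3600 = -10.517″.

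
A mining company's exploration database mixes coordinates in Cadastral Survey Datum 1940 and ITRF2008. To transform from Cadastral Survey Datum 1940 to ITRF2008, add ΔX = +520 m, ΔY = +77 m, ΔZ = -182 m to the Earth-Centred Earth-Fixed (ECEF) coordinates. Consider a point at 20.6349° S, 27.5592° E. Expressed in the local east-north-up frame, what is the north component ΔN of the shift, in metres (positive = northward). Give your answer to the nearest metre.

The local north axis is (−sin φ cos λ, −sin φ sin λ, cos φ), giving ΔN = 162.461 + 12.555 − 170.324 = 4.69 m.

ΔN = 5 m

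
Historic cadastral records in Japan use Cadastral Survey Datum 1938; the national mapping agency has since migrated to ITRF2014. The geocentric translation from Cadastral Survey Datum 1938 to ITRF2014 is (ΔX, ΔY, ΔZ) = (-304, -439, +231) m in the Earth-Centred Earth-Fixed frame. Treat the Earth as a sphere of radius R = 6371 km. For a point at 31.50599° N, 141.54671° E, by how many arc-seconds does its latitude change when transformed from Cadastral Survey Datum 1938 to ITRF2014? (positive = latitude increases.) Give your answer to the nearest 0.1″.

sin φ = 0.522588, cos φ = 0.852586, sin λ = 0.621876, cos λ = -0.783115.
North component: ΔN = −sin φ cos λ·ΔX − sin φ sin λ·ΔY + cos φ·ΔZ = −(0.522588)(-0.783115)(-304) − (0.522588)(0.621876)(-439) + (0.852586)(231) = 215.20 m.
1° of latitude spans πR/180 = 111195 m, so Δφ = 215.20 / 111195 × 3600 = 6.967″.

Δφ = 7.0″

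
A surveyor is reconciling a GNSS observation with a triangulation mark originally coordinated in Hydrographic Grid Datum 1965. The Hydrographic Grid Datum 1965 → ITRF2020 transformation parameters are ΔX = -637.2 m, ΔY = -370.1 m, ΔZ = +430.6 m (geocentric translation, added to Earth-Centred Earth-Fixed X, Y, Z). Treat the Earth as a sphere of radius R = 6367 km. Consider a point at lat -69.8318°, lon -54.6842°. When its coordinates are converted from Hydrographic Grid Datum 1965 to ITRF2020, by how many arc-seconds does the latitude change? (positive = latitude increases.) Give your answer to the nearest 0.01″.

sin φ = -0.938685, cos φ = 0.344777, sin λ = -0.815978, cos λ = 0.578083.
North component: ΔN = −sin φ cos λ·ΔX − sin φ sin λ·ΔY + cos φ·ΔZ = −(-0.938685)(0.578083)(-637.2) − (-0.938685)(-0.815978)(-370.1) + (0.344777)(430.6) = 86.17 m.
1° of latitude spans πR/180 = 111125 m, so Δφ = 86.17 / 111125 × 3600 = 2.792″.

Δφ = 2.79″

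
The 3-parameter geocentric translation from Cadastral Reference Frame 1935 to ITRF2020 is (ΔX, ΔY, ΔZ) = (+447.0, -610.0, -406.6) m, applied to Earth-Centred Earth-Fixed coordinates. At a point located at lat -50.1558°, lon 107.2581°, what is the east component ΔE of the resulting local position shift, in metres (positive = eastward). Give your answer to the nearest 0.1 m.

ΔE = -245.9 m

The local east axis at (φ, λ) is (−sin λ, cos λ, 0), so ΔE = −sin(107.2581°)·447.0 + cos(107.2581°)·(-610.0) = -245.90 m.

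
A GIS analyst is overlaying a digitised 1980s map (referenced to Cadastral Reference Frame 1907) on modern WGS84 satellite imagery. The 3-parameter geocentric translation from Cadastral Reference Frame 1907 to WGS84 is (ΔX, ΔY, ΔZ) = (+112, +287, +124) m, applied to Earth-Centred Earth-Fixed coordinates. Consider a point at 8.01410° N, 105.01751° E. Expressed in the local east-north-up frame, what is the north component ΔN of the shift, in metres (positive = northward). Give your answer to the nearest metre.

ΔN = 88 m

At φ = 8.01410°, λ = 105.01751°: sin φ = 0.139417, cos φ = 0.990234, sin λ = 0.965847, cos λ = -0.259114.
ΔN = −sin φ cos λ·ΔX − sin φ sin λ·ΔY + cos φ·ΔZ = −(0.139417)(-0.259114)(112) − (0.139417)(0.965847)(287) + (0.990234)(124) = 88.19 m.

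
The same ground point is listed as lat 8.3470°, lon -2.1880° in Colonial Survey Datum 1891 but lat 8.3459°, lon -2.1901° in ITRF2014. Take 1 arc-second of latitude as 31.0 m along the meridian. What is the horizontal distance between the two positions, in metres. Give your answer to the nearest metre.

Δφ = 8.3459° − 8.3470° = -0.0011°; Δλ = -2.1901° − -2.1880° = -0.0021°.
1° of latitude = 3600 × 31.00 = 111600 m.
ΔN = Δφ × 111600 = -122.8 m; ΔE = Δλ × 111600 × cos(8.3470°) = -0.0021 × 111600 × 0.989407 = -231.9 m.
Distance = √(ΔE² + ΔN²) = √((-231.9)² + (-122.8)²) = 262.4 m.

262 m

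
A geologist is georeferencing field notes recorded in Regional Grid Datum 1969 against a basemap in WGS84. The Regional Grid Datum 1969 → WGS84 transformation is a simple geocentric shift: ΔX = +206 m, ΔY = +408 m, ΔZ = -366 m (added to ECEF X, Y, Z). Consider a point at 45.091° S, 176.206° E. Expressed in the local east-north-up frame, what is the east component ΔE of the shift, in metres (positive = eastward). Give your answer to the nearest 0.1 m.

ΔE = -420.7 m

At φ = -45.091°, λ = 176.206°: sin φ = -0.708229, cos φ = 0.705983, sin λ = 0.066169, cos λ = -0.997808.
ΔE = −sin λ·ΔX + cos λ·ΔY = −(0.066169)·(206) + (-0.997808)·(408) = -420.74 m.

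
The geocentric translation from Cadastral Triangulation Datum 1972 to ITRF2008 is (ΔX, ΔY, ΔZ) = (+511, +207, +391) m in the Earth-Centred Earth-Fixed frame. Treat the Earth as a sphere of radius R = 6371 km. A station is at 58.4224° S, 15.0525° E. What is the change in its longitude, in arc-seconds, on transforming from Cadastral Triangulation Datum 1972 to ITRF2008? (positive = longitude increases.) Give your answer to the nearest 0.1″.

sin φ = -0.851932, cos φ = 0.523653, sin λ = 0.259704, cos λ = 0.965688.
East component: ΔE = −sin λ·ΔX + cos λ·ΔY = −(0.259704)(511) + (0.965688)(207) = 67.19 m.
1° of latitude spans πR/180 = 111195 m; at latitude φ, 1° of longitude spans that × cos φ = 58227.5 m, so Δλ = 67.19 / 58227.5 × 3600 = 4.154″.

Δλ = 4.2″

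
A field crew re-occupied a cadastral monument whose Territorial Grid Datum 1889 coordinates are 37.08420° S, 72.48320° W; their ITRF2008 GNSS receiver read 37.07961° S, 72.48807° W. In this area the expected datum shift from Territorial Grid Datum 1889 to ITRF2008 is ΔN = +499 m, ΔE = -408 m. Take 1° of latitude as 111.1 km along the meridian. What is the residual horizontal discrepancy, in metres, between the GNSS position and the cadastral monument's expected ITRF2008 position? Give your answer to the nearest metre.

Observed coordinate differences: Δφ = +0.00459°, Δλ = -0.00487°.
Converting to metres (1° lat = 111100 m, cos φ = 0.797750): observed ΔN = 509.9 m, observed ΔE = -431.6 m.
Subtracting the expected shift leaves a residual of 509.9 − (499) = 10.9 m north and -431.6 − (-408) = -23.6 m east.
Residual distance = √(10.9² + (-23.6)²) = 26.0 m.

26 m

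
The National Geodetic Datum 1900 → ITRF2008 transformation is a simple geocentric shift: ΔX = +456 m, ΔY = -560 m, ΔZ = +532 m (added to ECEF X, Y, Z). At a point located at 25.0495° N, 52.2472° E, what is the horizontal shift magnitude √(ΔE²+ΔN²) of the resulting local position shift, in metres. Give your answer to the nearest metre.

894 m

At φ = 25.0495°, λ = 52.2472°: sin φ = 0.423401, cos φ = 0.905942, sin λ = 0.790660, cos λ = 0.612256.
ΔE = −sin λ·ΔX + cos λ·ΔY = −(0.790660)·(456) + (0.612256)·(-560) = -703.40 m.
ΔN = −sin φ cos λ·ΔX − sin φ sin λ·ΔY + cos φ·ΔZ = −(0.423401)(0.612256)(456) − (0.423401)(0.790660)(-560) + (0.905942)(532) = 551.22 m.
Horizontal magnitude = √(ΔE² + ΔN²) = √((-703.40)² + 551.22²) = 893.66 m.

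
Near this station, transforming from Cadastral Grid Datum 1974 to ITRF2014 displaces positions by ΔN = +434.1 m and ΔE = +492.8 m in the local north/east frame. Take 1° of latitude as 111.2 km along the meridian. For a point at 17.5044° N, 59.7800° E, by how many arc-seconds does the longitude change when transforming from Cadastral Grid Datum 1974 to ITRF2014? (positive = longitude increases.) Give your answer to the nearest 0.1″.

At latitude 17.5044°, cos φ = 0.953694.
1° of longitude at this latitude = 111.2 × cos φ = 106.05 km, so Δλ = 492.8 / 106050.8 = 0.0046468° = 16.729″.

Δλ = 16.7″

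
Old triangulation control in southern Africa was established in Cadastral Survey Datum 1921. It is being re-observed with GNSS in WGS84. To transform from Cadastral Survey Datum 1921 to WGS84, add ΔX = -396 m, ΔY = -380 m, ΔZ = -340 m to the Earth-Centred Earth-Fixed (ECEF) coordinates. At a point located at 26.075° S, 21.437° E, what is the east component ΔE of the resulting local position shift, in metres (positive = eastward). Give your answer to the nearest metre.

ΔE = -209 m

At φ = -26.075°, λ = 21.437°: sin φ = -0.439547, cos φ = 0.898219, sin λ = 0.365478, cos λ = 0.930820.
ΔE = −sin λ·ΔX + cos λ·ΔY = −(0.365478)·(-396) + (0.930820)·(-380) = -208.98 m.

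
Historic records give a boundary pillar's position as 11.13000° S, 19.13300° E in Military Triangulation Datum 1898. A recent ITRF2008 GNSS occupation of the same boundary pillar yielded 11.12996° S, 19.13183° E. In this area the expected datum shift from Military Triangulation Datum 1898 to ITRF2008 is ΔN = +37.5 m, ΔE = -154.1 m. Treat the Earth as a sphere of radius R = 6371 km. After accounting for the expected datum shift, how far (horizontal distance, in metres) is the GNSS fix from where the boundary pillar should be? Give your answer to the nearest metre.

42 m

Observed coordinate differences: Δφ = +0.00004°, Δλ = -0.00117°.
Converting to metres (1° lat = 111195 m, cos φ = 0.981192): observed ΔN = 4.4 m, observed ΔE = -127.7 m.
Subtracting the expected shift leaves a residual of 4.4 − (37.5) = -33.1 m north and -127.7 − (-154.1) = 26.4 m east.
Residual distance = √((-33.1)² + 26.4²) = 42.3 m.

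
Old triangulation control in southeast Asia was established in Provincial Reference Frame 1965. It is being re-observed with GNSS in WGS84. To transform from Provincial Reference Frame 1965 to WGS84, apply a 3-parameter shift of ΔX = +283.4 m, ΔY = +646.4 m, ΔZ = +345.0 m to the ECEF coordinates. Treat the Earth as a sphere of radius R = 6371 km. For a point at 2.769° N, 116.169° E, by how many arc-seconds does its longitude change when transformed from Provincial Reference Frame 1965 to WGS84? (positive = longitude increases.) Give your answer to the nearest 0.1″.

sin φ = 0.048309, cos φ = 0.998832, sin λ = 0.897497, cos λ = -0.441020.
East component: ΔE = −sin λ·ΔX + cos λ·ΔY = −(0.897497)(283.4) + (-0.441020)(646.4) = -539.43 m.
1° of latitude spans πR/180 = 111195 m; at latitude φ, 1° of longitude spans that × cos φ = 111065.1 m, so Δλ = -539.43 / 111065.1 × 3600 = -17.485″.

Δλ = -17.5″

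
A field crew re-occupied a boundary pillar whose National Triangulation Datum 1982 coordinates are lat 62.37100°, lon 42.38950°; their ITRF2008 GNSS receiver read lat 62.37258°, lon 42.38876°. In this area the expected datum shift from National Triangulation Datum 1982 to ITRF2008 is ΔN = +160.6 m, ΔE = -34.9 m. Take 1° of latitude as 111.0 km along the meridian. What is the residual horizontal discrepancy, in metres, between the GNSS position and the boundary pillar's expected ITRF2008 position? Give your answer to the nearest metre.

Observed coordinate differences: Δφ = +0.00158°, Δλ = -0.00074°.
Converting to metres (1° lat = 111000 m, cos φ = 0.463745): observed ΔN = 175.4 m, observed ΔE = -38.1 m.
Subtracting the expected shift leaves a residual of 175.4 − (160.6) = 14.8 m north and -38.1 − (-34.9) = -3.2 m east.
Residual distance = √(14.8² + (-3.2)²) = 15.1 m.

15 m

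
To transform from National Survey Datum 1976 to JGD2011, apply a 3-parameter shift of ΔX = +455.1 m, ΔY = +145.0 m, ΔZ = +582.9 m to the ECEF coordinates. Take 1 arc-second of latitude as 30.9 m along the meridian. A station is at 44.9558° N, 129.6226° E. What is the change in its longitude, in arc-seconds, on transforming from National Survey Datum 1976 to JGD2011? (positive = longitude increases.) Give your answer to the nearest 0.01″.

Δλ = -20.26″

sin φ = 0.706561, cos φ = 0.707652, sin λ = 0.770262, cos λ = -0.637728.
East component: ΔE = −sin λ·ΔX + cos λ·ΔY = −(0.770262)(455.1) + (-0.637728)(145.0) = -443.02 m.
1° of latitude spans 3600 × 30.90 = 111240 m; at latitude φ, 1° of longitude spans that × cos φ = 78719.2 m, so Δλ = -443.02 / 78719.2 × 3600 = -20.260″.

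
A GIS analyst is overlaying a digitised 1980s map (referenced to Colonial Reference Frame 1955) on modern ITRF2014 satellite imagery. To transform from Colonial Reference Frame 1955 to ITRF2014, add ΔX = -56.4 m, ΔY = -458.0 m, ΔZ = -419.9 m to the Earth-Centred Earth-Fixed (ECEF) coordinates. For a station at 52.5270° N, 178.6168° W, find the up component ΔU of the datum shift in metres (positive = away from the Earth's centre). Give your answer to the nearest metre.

ΔU = -292 m

At φ = 52.5270°, λ = -178.6168°: sin φ = 0.793640, cos φ = 0.608388, sin λ = -0.024139, cos λ = -0.999709.
ΔU = cos φ cos λ·ΔX + cos φ sin λ·ΔY + sin φ·ΔZ = (0.608388)(-0.999709)(-56.4) + (0.608388)(-0.024139)(-458.0) + (0.793640)(-419.9) = -292.22 m.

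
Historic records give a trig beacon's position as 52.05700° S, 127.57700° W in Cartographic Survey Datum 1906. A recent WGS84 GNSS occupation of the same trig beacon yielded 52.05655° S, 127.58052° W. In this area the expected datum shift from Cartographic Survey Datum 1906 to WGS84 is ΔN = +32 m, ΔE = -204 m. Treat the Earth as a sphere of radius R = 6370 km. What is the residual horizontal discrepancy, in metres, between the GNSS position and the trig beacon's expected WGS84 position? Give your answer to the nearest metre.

41 m

Observed coordinate differences: Δφ = +0.00045°, Δλ = -0.00352°.
Converting to metres (1° lat = 111177 m, cos φ = 0.614877): observed ΔN = 50.0 m, observed ΔE = -240.6 m.
Subtracting the expected shift leaves a residual of 50.0 − (32) = 18.0 m north and -240.6 − (-204) = -36.6 m east.
Residual distance = √(18.0² + (-36.6)²) = 40.8 m.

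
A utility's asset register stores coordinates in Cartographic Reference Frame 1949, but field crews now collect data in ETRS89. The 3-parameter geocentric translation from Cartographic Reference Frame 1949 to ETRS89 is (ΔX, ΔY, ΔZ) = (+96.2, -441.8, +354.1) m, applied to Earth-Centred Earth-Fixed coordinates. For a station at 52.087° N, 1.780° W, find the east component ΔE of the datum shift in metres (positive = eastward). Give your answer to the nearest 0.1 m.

The local east axis at (φ, λ) is (−sin λ, cos λ, 0), so ΔE = −sin(-1.780°)·96.2 + cos(-1.780°)·(-441.8) = -438.60 m.

ΔE = -438.6 m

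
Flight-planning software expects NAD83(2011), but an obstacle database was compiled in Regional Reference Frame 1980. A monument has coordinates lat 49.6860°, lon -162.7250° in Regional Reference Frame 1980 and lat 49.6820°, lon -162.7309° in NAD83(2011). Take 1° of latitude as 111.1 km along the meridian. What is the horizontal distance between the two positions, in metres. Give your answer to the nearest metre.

614 m

Δφ = 49.6820° − 49.6860° = -0.0040°; Δλ = -162.7309° − -162.7250° = -0.0059°.
ΔN = Δφ × 111100 = -444.4 m; ΔE = Δλ × 111100 × cos(49.6860°) = -0.0059 × 111100 × 0.646976 = -424.1 m.
Distance = √(ΔE² + ΔN²) = √((-424.1)² + (-444.4)²) = 614.3 m.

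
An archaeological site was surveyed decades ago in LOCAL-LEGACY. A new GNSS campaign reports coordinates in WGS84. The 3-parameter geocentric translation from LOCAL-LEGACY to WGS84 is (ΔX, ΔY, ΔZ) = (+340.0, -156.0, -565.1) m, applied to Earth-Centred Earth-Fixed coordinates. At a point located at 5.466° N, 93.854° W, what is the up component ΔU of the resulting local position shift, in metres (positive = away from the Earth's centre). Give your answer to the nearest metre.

At φ = 5.466°, λ = -93.854°: sin φ = 0.095255, cos φ = 0.995453, sin λ = -0.997739, cos λ = -0.067214.
ΔU = cos φ cos λ·ΔX + cos φ sin λ·ΔY + sin φ·ΔZ = (0.995453)(-0.067214)(340.0) + (0.995453)(-0.997739)(-156.0) + (0.095255)(-565.1) = 78.36 m.

ΔU = 78 m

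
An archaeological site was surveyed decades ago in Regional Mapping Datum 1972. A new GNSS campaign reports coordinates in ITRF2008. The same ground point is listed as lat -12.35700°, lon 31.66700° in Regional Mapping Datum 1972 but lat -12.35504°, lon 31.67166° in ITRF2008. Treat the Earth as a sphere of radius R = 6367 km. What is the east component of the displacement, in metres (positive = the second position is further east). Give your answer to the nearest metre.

Δφ = -12.35504° − -12.35700° = +0.00196°; Δλ = 31.67166° − 31.66700° = +0.00466°.
1° along a meridian = πR/180 = 111125 m.
ΔN = Δφ × 111125 = 217.8 m; ΔE = Δλ × 111125 × cos(-12.35700°) = +0.00466 × 111125 × 0.976833 = 505.8 m.

ΔE = 506 m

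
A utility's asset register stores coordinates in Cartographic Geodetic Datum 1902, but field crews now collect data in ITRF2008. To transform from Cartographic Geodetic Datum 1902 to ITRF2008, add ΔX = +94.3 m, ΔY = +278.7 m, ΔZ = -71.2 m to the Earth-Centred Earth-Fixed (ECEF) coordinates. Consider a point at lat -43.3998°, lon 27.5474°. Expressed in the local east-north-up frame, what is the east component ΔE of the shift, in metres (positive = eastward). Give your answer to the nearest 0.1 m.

ΔE = 203.5 m

The local east axis at (φ, λ) is (−sin λ, cos λ, 0), so ΔE = −sin(27.5474°)·94.3 + cos(27.5474°)·278.7 = 203.49 m.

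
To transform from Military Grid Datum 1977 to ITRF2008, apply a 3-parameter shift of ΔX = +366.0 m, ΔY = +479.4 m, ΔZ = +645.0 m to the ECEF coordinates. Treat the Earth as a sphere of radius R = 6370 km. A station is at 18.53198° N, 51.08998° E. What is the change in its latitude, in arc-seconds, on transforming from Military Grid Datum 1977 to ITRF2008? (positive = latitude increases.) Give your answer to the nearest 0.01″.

Δφ = 13.60″

sin φ = 0.317834, cos φ = 0.948146, sin λ = 0.778133, cos λ = 0.628099.
North component: ΔN = −sin φ cos λ·ΔX − sin φ sin λ·ΔY + cos φ·ΔZ = −(0.317834)(0.628099)(366.0) − (0.317834)(0.778133)(479.4) + (0.948146)(645.0) = 419.93 m.
1° of latitude spans πR/180 = 111177 m, so Δφ = 419.93 / 111177 × 3600 = 13.597″.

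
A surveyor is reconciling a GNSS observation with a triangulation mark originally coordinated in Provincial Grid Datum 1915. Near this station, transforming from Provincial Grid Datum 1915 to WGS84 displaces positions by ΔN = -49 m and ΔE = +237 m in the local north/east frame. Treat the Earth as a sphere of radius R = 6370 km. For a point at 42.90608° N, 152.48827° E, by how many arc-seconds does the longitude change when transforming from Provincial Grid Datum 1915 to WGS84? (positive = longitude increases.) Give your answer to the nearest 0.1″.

At latitude 42.90608°, cos φ = 0.732471.
One radian of longitude at latitude φ spans R cos φ, so Δλ = ΔE / (R cos φ) = 237.0 / (6370000 × 0.732471) = 5.0795e-05 rad = 10.477″.

Δλ = 10.5″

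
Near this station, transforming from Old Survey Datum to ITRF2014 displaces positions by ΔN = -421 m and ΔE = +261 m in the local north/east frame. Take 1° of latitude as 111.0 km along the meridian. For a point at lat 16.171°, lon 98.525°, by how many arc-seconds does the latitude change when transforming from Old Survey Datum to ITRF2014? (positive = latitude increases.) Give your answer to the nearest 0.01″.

1° of latitude = 111.0 km, so Δφ = -421.0 / 111000 = -0.0037928° = -13.654″.

Δφ = -13.65″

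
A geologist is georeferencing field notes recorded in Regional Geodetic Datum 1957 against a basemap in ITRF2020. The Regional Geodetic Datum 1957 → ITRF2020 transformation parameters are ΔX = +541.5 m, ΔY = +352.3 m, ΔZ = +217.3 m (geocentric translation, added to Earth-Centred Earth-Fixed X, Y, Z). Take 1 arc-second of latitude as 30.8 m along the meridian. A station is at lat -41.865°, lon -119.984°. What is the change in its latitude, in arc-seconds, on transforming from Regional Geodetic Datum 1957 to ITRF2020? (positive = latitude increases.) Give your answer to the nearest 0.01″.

Δφ = -7.22″

sin φ = -0.667378, cos φ = 0.744719, sin λ = -0.866165, cos λ = -0.499758.
North component: ΔN = −sin φ cos λ·ΔX − sin φ sin λ·ΔY + cos φ·ΔZ = −(-0.667378)(-0.499758)(541.5) − (-0.667378)(-0.866165)(352.3) + (0.744719)(217.3) = -222.43 m.
1° of latitude spans 3600 × 30.80 = 110880 m, so Δφ = -222.43 / 110880 × 3600 = -7.222″.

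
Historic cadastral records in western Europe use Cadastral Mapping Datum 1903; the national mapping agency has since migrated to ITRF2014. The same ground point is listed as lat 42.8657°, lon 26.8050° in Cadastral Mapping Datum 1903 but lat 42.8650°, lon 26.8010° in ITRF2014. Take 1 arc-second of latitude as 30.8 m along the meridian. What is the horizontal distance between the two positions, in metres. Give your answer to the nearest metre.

Δφ = 42.8650° − 42.8657° = -0.0007°; Δλ = 26.8010° − 26.8050° = -0.0040°.
1° of latitude = 3600 × 30.80 = 110880 m.
ΔN = Δφ × 110880 = -77.6 m; ΔE = Δλ × 110880 × cos(42.8657°) = -0.0040 × 110880 × 0.732950 = -325.1 m.
Distance = √(ΔE² + ΔN²) = √((-325.1)² + (-77.6)²) = 334.2 m.

334 m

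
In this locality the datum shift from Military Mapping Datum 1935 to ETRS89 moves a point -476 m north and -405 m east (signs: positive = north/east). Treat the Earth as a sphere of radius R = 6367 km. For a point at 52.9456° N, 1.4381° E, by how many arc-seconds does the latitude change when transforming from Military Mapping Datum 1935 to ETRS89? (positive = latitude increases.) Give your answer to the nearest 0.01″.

Δφ = -15.42″

On a sphere of radius R, 1 rad of latitude = R, so Δφ = ΔN / R = -476.0 / 6367000 = -7.4760e-05 rad = -15.420″.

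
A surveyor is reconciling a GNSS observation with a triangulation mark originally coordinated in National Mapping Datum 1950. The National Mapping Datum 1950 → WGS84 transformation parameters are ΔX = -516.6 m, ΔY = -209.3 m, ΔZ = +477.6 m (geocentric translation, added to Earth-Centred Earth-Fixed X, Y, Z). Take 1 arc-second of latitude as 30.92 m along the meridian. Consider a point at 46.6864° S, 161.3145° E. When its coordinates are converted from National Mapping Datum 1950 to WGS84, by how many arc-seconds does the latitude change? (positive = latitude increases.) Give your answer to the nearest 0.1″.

Δφ = 20.5″

sin φ = -0.727610, cos φ = 0.685991, sin λ = 0.320373, cos λ = -0.947291.
North component: ΔN = −sin φ cos λ·ΔX − sin φ sin λ·ΔY + cos φ·ΔZ = −(-0.727610)(-0.947291)(-516.6) − (-0.727610)(0.320373)(-209.3) + (0.685991)(477.6) = 634.91 m.
1° of latitude spans 3600 × 30.92 = 111312 m, so Δφ = 634.91 / 111312 × 3600 = 20.534″.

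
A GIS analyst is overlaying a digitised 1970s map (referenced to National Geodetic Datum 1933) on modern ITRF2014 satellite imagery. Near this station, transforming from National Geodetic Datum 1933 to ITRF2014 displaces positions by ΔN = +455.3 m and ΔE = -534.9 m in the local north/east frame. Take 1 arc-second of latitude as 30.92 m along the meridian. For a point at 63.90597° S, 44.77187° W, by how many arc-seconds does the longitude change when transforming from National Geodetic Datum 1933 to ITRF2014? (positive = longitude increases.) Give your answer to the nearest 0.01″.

At latitude -63.90597°, cos φ = 0.439846.
1″ of longitude at this latitude = 30.92 × cos φ = 13.6000 m, so Δλ = -534.9 / 13.6000 = -39.331″.

Δλ = -39.33″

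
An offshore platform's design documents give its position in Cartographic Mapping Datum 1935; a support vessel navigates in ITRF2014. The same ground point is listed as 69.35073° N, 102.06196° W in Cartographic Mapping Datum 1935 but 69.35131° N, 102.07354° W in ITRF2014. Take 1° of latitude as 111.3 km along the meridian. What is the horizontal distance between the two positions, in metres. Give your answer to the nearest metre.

Δφ = 69.35131° − 69.35073° = +0.00058°; Δλ = -102.07354° − -102.06196° = -0.01158°.
ΔN = Δφ × 111300 = 64.6 m; ΔE = Δλ × 111300 × cos(69.35073°) = -0.01158 × 111300 × 0.352646 = -454.5 m.
Distance = √(ΔE² + ΔN²) = √((-454.5)² + 64.6²) = 459.1 m.

459 m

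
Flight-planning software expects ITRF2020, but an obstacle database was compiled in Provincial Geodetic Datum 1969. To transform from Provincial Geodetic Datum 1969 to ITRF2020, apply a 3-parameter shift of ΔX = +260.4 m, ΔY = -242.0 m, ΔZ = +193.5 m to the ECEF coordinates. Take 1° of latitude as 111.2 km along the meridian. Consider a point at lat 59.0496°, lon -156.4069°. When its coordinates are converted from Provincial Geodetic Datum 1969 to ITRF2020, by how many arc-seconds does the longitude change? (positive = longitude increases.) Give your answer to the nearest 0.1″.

Δλ = 20.5″

sin φ = 0.857613, cos φ = 0.514296, sin λ = -0.400239, cos λ = -0.916411.
East component: ΔE = −sin λ·ΔX + cos λ·ΔY = −(-0.400239)(260.4) + (-0.916411)(-242.0) = 325.99 m.
1° of latitude spans 111200 m; at latitude φ, 1° of longitude spans that × cos φ = 57189.7 m, so Δλ = 325.99 / 57189.7 × 3600 = 20.521″.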